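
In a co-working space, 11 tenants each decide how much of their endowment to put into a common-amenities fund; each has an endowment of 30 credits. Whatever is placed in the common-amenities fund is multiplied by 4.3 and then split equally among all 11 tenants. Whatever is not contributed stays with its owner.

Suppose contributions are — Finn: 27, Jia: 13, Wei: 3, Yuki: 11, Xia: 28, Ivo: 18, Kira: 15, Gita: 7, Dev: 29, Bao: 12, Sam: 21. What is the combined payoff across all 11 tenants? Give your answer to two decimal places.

937.20 credits

Total contributed: 27 + 13 + 3 + 11 + 28 + 18 + 15 + 7 + 29 + 12 + 21 = 184; total kept: 11 × 30 − 184 = 146.
The common-amenities fund pays out 4.3 × 184 = 791.20 in aggregate.
Group total = 146 + 791.20 = 937.20.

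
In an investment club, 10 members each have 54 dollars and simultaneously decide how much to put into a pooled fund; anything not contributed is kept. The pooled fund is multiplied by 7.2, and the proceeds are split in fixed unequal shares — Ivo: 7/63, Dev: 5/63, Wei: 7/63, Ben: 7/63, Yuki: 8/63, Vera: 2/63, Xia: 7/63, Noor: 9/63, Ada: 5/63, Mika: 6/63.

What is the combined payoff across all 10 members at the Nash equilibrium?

874.80 dollars

A player with share s gets back 7.2·s per unit contributed, so full contribution is dominant for anyone with s > 1/7.2 = 0.1389 and zero contribution is dominant for anyone below.
The only share above 0.1389 is Noor's 9/63, contributing 54; the remaining 9 contribute 0. Total contributed: 54.
The pooled fund pays out 7.2 × 54 = 388.80 in total (split across the unequal shares, but the aggregate is all that matters for the group sum).
The 9 free-riders keep 54 each, adding 486. Group total = 486 + 388.80 = 874.80.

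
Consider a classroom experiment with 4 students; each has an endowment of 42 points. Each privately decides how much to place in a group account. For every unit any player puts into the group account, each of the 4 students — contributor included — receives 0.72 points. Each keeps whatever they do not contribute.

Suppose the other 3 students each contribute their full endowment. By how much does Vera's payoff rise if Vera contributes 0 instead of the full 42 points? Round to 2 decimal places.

11.76 points

Switching from a contribution of 42 to 0 lets Vera keep an extra 42 points, but lowers the group account by 42, which costs Vera their own share of that drop: 0.72 × 42 = 30.24.
Net gain = 42 − 30.24 = 11.76. The private return per contributed unit (0.72) is below 1, so free-riding is indeed the best response regardless of what the others do.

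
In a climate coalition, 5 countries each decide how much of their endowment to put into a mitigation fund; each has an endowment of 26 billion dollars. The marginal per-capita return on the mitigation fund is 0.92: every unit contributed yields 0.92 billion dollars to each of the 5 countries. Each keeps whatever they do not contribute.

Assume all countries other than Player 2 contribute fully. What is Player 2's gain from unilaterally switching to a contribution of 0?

Switching from a contribution of 26 to 0 lets Player 2 keep an extra 26 billion dollars, but lowers the mitigation fund by 26, which costs Player 2 their own share of that drop: 0.92 × 26 = 23.92.
Net gain = 26 − 23.92 = 2.08. The private return per contributed unit (0.92) is below 1, so free-riding is indeed the best response regardless of what the others do.

2.08 billion dollars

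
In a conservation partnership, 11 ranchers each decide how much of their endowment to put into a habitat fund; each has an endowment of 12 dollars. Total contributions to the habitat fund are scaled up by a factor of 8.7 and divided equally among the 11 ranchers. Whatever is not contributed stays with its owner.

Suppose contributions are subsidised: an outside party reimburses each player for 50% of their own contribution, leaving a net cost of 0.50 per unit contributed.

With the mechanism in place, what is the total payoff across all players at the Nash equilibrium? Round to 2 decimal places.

With the mechanism, a contributed unit returns (8.7/11) / 0.50 = 1.5818 per unit of net cost to the contributor — now above 1 — so contributing fully is weakly dominant for every player.
At the Nash equilibrium everyone contributes 12. Group total payoff = 11 × (12 × 0.50 + 8.7 × 12) = 1214.40.

1214.40 dollars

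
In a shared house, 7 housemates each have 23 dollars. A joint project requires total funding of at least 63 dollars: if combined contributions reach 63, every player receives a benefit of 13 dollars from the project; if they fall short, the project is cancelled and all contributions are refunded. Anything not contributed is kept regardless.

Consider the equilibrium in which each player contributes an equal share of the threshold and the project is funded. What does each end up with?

27 dollars

Equal share of the threshold: 63/7 = 9.
At this profile no one gains by cutting their contribution: any cut drops the total below 63, the project is cancelled, contributions are refunded, and the deviator ends with 23, which is less than 23 − 9 + 13 = 27. Contributing more than 9 just wastes the excess. So contributing exactly 9 is a best response.
Each player's payoff: 23 − 9 + 13 = 27.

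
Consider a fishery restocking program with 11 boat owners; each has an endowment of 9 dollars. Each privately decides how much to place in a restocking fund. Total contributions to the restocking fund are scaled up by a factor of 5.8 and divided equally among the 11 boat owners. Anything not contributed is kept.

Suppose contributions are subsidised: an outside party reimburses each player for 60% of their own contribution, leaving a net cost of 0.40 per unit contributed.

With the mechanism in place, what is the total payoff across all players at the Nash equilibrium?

633.60 dollars

Under the mechanism each unit contributed yields (5.8/11) / 0.40 = 1.3182 back to its contributor per unit of net cost, which exceeds 1, making full contribution the dominant choice for everyone.
So the Nash equilibrium is full contribution by all 11; the group earns 11 × (9 × 0.60 + 5.8 × 9) = 633.60.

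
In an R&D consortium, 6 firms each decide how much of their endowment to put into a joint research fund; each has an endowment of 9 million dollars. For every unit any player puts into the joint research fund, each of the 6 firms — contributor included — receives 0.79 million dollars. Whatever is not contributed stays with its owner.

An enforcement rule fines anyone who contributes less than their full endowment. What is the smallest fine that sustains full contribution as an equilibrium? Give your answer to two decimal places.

1.89 million dollars

Given the others contribute fully, the best deviation is to contribute 0 (any partial contribution still incurs the fine and gives up units whose private return 0.79 is below 1).
Deviating from 9 to 0 saves 9 million dollars but forfeits the deviator's share of the drop in the joint research fund: 0.79 × 9 = 7.11.
So the deviation gain is 9 − 7.11 = 1.89, and the fine must be at least 1.89 million dollars to wipe it out.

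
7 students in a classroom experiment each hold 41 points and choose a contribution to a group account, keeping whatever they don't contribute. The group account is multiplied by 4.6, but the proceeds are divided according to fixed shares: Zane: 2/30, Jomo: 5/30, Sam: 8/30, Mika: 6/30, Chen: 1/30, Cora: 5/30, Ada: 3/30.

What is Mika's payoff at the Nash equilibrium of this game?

78.72 points

A player with share s gets back 4.6·s per unit contributed, so full contribution is dominant for anyone with s > 1/4.6 = 0.2174 and zero contribution is dominant for anyone below.
Sam alone (share 8/30) is above the threshold, contributing 41; the remaining 6 contribute 0. Total contributed: 41.
Mika keeps 41 and receives 4.6 × 41 × 6/30 = 37.72 from the group account, for a payoff of 78.72.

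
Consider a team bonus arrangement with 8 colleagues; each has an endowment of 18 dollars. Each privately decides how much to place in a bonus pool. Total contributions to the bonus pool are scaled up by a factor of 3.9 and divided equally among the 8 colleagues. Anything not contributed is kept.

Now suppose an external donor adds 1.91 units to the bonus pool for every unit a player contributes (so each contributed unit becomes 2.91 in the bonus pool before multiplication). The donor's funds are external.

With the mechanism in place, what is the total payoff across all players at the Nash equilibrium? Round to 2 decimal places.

1634.26 dollars

Under the mechanism each unit contributed yields 3.9 × 2.91 / 8 = 1.4186 back to its contributor per unit of net cost, which exceeds 1, making full contribution the dominant choice for everyone.
At the Nash equilibrium everyone contributes 18. Group total payoff = 3.9 × 2.91 × 144 = 1634.26.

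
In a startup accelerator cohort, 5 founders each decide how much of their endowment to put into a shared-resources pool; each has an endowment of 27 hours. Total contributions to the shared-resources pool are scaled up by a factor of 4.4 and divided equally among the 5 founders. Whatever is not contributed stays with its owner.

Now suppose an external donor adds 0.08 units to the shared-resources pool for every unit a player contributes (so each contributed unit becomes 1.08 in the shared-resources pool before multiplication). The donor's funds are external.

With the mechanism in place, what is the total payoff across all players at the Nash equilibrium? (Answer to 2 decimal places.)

135.00 hours

Even with the mechanism, each unit contributed returns only 4.4 × 1.08 / 5 = 0.9504 per unit of net cost, so contributing nothing is still dominant.
Everyone keeps their endowment and the group total is 5 × 27 = 135.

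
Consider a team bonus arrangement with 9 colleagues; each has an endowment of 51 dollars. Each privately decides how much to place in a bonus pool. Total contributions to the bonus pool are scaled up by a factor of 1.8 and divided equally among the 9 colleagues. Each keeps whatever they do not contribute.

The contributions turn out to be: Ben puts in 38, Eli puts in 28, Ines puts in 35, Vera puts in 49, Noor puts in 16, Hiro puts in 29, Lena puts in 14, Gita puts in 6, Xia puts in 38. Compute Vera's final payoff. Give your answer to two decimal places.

Total contributed: 38 + 28 + 35 + 49 + 16 + 29 + 14 + 6 + 38 = 253.
Each receives 1.8 × 253 / 9 = 50.60 from the bonus pool.
Vera keeps 51 − 49 = 2, so Vera's payoff is 2 + 50.60 = 52.60.

52.60 dollars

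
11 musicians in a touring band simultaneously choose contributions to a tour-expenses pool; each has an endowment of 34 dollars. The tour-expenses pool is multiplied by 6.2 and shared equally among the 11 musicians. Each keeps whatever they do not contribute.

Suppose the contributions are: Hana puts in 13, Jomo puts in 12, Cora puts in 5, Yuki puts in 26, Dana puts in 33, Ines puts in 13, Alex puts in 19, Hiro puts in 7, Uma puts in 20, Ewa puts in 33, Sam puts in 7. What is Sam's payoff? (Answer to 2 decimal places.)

Total contributed: 13 + 12 + 5 + 26 + 33 + 13 + 19 + 7 + 20 + 33 + 7 = 188.
Each receives 6.2 × 188 / 11 = 105.96 from the tour-expenses pool.
Sam keeps 34 − 7 = 27, so Sam's payoff is 27 + 105.96 = 132.96.

132.96 dollars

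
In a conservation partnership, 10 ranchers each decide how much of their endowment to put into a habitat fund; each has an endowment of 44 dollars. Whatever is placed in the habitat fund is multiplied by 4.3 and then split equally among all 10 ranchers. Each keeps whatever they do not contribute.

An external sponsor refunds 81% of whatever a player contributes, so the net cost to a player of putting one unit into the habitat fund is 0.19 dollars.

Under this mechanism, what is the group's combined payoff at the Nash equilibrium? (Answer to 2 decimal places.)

The effective private return per unit is now (4.3/10) / 0.19 = 2.2632 > 1, so every player's dominant strategy flips to full contribution.
So the Nash equilibrium is full contribution by all 10; the group earns 10 × (44 × 0.81 + 4.3 × 44) = 2248.40.

2248.40 dollars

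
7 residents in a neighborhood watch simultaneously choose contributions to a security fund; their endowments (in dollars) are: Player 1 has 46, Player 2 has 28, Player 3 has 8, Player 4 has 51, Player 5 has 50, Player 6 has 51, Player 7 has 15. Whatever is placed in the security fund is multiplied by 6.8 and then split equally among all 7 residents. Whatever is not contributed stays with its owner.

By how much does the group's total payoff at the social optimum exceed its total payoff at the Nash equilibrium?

The private return per contributed unit is 6.8/7 = 0.9714 < 1 for every player regardless of endowment, so the Nash equilibrium is zero contribution and the group total is Σ E_j = 46 + 28 + 8 + 51 + 50 + 51 + 15 = 249.
Each contributed unit returns 6.800 to the group, so the social optimum is full contribution by everyone: group total = 6.800 × 249 = 1693.20.
Efficiency loss = (6.800 − 1) × 249 = 1444.20.

1444.20 dollars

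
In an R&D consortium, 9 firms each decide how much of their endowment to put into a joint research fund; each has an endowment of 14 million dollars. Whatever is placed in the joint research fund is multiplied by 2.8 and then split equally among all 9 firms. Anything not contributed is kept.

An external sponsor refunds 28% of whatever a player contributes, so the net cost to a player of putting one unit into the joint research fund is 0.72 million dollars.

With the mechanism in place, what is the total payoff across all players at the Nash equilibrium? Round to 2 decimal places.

Even with the mechanism, each unit contributed returns only (2.8/9) / 0.72 = 0.4321 per unit of net cost, so contributing nothing is still dominant.
Everyone keeps their endowment and the group total is 9 × 14 = 126.

126.00 million dollars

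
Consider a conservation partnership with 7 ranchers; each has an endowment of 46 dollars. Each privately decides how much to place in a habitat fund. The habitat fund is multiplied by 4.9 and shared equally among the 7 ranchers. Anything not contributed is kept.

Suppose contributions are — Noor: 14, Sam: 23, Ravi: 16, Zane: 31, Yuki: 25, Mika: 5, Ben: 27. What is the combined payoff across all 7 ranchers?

871.90 dollars

Total contributed: 14 + 23 + 16 + 31 + 25 + 5 + 27 = 141; total kept: 7 × 46 − 141 = 181.
The habitat fund pays out 4.9 × 141 = 690.90 in aggregate.
Group total = 181 + 690.90 = 871.90.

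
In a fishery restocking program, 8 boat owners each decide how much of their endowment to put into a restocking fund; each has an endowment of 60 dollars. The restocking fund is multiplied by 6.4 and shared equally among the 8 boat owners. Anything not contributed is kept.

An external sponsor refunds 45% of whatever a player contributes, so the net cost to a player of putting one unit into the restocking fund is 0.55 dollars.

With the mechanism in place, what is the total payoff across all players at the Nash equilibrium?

3288.00 dollars

Under the mechanism each unit contributed yields (6.4/8) / 0.55 = 1.4545 back to its contributor per unit of net cost, which exceeds 1, making full contribution the dominant choice for everyone.
So the Nash equilibrium is full contribution by all 8; the group earns 8 × (60 × 0.45 + 6.4 × 60) = 3288.00.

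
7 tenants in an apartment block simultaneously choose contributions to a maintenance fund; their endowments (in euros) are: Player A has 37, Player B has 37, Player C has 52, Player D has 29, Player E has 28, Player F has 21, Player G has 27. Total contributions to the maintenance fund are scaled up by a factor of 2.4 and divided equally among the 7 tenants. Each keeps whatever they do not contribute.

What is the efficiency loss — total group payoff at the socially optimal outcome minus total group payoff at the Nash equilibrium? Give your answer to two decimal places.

323.40 euros

The private return per contributed unit is 2.4/7 = 0.3429 < 1 for every player regardless of endowment, so the Nash equilibrium is zero contribution and the group total is Σ E_j = 37 + 37 + 52 + 29 + 28 + 21 + 27 = 231.
Each contributed unit returns 2.400 to the group, so the social optimum is full contribution by everyone: group total = 2.400 × 231 = 554.40.
Efficiency loss = (2.400 − 1) × 231 = 323.40.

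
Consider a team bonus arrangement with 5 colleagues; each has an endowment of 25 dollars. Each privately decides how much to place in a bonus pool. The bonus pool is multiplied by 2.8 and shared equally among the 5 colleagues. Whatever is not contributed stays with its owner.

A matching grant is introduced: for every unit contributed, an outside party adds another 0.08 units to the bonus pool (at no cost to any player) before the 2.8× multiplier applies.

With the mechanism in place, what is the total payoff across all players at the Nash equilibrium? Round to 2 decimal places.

Even with the mechanism, each unit contributed returns only 2.8 × 1.08 / 5 = 0.6048 per unit of net cost, so contributing nothing is still dominant.
Everyone keeps their endowment and the group total is 5 × 25 = 125.

125.00 dollars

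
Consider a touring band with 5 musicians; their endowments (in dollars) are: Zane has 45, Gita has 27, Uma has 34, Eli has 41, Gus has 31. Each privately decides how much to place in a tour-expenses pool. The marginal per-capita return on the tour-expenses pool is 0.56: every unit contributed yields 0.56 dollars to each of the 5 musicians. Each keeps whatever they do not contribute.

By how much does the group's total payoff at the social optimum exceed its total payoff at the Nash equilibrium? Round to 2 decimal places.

The private return per contributed unit is 0.56 < 1 for everyone, so the Nash equilibrium is zero contribution and the group total is Σ E_j = 45 + 27 + 34 + 41 + 31 = 178.
Each contributed unit returns 2.800 to the group, so the social optimum is full contribution by everyone: group total = 2.800 × 178 = 498.40.
Efficiency loss = (2.800 − 1) × 178 = 320.40.

320.40 dollars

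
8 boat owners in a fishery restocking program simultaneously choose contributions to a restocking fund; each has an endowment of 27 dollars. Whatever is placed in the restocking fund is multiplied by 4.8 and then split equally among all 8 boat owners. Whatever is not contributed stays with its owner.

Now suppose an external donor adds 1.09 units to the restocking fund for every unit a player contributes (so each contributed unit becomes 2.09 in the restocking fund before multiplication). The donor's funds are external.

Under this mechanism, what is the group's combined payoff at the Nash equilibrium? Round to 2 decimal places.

2166.91 dollars

The effective private return per unit is now 4.8 × 2.09 / 8 = 1.2540 > 1, so every player's dominant strategy flips to full contribution.
At the Nash equilibrium everyone contributes 27. Group total payoff = 4.8 × 2.09 × 216 = 2166.91.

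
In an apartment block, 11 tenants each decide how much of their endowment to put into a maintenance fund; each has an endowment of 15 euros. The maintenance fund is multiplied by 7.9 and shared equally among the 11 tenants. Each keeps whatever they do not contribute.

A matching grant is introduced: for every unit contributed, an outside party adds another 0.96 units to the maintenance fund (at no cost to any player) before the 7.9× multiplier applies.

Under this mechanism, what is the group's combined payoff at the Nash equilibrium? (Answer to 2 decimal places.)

2554.86 euros

With the mechanism, a contributed unit returns 7.9 × 1.96 / 11 = 1.4076 per unit of net cost to the contributor — now above 1 — so contributing fully is weakly dominant for every player.
At the Nash equilibrium everyone contributes 15. Group total payoff = 7.9 × 1.96 × 165 = 2554.86.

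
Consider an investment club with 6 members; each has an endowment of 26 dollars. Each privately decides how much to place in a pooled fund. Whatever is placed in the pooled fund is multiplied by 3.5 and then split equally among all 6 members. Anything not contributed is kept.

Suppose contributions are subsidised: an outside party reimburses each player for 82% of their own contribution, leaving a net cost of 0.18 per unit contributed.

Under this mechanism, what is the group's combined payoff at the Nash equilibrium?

With the mechanism, a contributed unit returns (3.5/6) / 0.18 = 3.2407 per unit of net cost to the contributor — now above 1 — so contributing fully is weakly dominant for every player.
At the Nash equilibrium everyone contributes 26. Group total payoff = 6 × (26 × 0.82 + 3.5 × 26) = 673.92.

673.92 dollars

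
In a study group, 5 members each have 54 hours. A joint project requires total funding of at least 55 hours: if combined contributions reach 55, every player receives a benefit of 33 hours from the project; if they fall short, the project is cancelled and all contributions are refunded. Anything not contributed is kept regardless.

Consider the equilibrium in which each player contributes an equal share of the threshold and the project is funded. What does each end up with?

Equal share of the threshold: 55/5 = 11.
At this profile no one gains by cutting their contribution: any cut drops the total below 55, the project is cancelled, contributions are refunded, and the deviator ends with 54, which is less than 54 − 11 + 33 = 76. Contributing more than 11 just wastes the excess. So contributing exactly 11 is a best response.
Each player's payoff: 54 − 11 + 33 = 76.

76 hours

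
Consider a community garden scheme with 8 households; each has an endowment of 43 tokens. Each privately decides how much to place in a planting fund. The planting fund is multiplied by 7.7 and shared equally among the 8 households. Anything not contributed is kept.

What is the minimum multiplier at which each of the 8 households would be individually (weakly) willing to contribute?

A contributed unit returns (multiplier)/8 to its contributor.
This reaches 1 exactly when the multiplier is 8.

8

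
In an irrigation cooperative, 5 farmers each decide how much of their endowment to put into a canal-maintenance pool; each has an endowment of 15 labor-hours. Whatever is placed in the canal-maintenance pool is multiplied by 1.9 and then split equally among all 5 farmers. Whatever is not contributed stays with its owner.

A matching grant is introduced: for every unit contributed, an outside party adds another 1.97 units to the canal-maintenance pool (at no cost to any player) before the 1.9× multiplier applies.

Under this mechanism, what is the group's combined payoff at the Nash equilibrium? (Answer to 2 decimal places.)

423.23 labor-hours

The effective private return per unit is now 1.9 × 2.97 / 5 = 1.1286 > 1, so every player's dominant strategy flips to full contribution.
So the Nash equilibrium is full contribution by all 5; the group earns 1.9 × 2.97 × 75 = 423.23.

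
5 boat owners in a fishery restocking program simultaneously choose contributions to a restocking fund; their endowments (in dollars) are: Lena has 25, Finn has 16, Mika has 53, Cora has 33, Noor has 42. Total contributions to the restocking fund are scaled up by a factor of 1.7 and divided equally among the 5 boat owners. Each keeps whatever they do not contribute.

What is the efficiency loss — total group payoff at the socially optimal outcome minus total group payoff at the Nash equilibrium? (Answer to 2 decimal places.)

The private return per contributed unit is 1.7/5 = 0.3400 < 1 for every player regardless of endowment, so the Nash equilibrium is zero contribution and the group total is Σ E_j = 25 + 16 + 53 + 33 + 42 = 169.
Each contributed unit returns 1.700 to the group, so the social optimum is full contribution by everyone: group total = 1.700 × 169 = 287.30.
Efficiency loss = (1.700 − 1) × 169 = 118.30.

118.30 dollars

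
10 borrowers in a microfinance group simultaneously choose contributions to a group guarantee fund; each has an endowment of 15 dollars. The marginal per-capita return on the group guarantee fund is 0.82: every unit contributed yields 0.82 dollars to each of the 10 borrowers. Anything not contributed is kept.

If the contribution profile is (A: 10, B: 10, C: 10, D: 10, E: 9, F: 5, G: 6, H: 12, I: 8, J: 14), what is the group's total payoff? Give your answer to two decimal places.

Total contributed: 10 + 10 + 10 + 10 + 9 + 5 + 6 + 12 + 8 + 14 = 94; total kept: 10 × 15 − 94 = 56.
The group guarantee fund pays out 0.82 × 10 × 94 = 770.80 in aggregate.
Group total = 56 + 770.80 = 826.80.

826.80 dollars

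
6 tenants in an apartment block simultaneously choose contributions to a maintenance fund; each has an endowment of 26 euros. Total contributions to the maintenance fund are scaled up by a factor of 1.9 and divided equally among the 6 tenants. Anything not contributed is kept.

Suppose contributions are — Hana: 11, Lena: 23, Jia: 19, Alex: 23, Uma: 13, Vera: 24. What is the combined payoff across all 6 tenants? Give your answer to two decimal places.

Total contributed: 11 + 23 + 19 + 23 + 13 + 24 = 113; total kept: 6 × 26 − 113 = 43.
The maintenance fund pays out 1.9 × 113 = 214.70 in aggregate.
Group total = 43 + 214.70 = 257.70.

257.70 euros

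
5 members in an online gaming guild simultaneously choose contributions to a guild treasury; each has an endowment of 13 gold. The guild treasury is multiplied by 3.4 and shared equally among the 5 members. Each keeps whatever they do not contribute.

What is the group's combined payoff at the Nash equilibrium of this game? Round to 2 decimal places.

Each contributed unit returns 3.4/5 = 0.6800 to its contributor — below 1 — so contributing 0 is dominant for every player. At the Nash equilibrium everyone keeps their 13, and the group total is 5 × 13 = 65.

65.00 gold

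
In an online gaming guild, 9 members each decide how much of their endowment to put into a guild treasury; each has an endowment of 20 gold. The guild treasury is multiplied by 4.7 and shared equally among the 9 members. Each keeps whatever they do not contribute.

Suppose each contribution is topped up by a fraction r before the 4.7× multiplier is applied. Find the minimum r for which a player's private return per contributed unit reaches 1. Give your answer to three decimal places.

0.915

With matching at rate r, one contributed unit becomes (1 + r) in the guild treasury and returns 4.7 × (1 + r) / 9 to the contributor.
Setting this equal to 1: 1 + r = 9/4.7 = 1.9149.
So the minimum matching rate is r = 1.9149 − 1 = 0.915.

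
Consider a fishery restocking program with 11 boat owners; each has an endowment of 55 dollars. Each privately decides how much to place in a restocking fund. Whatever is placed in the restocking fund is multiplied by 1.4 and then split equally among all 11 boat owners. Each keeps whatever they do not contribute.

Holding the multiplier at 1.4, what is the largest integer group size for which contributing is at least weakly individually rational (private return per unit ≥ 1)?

Private return per unit is 1.4/(group size), which is ≥ 1 whenever the group size is ≤ 1.4.
The largest such integer is 1.

1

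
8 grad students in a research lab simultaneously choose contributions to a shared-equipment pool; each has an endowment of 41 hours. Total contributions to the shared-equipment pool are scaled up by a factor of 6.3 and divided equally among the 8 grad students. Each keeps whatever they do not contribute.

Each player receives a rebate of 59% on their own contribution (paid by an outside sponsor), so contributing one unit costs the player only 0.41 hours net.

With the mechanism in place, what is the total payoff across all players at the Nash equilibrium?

The effective private return per unit is now (6.3/8) / 0.41 = 1.9207 > 1, so every player's dominant strategy flips to full contribution.
At the Nash equilibrium everyone contributes 41. Group total payoff = 8 × (41 × 0.59 + 6.3 × 41) = 2259.92.

2259.92 hours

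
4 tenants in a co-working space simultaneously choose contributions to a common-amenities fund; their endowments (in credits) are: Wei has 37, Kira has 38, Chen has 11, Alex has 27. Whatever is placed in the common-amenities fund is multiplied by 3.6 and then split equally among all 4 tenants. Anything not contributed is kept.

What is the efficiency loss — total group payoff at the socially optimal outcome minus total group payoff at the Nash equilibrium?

293.80 credits

The private return per contributed unit is 3.6/4 = 0.9000 < 1 for every player regardless of endowment, so the Nash equilibrium is zero contribution and the group total is Σ E_j = 37 + 38 + 11 + 27 = 113.
Each contributed unit returns 3.600 to the group, so the social optimum is full contribution by everyone: group total = 3.600 × 113 = 406.80.
Efficiency loss = (3.600 − 1) × 113 = 293.80.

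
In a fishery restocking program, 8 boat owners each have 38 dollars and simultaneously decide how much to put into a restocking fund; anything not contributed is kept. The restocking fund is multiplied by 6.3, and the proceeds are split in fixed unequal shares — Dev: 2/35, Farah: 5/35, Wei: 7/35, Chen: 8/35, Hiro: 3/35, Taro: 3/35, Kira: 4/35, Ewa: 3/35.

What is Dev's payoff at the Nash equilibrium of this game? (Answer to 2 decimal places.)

Each unit j contributes comes back to j as 6.3 × (j's share), so j prefers to contribute only if that share exceeds 1/6.3 = 0.1587; otherwise keeping the unit dominates.
The shares above 0.1587 belong to Wei and Chen, contributing 38 each; the remaining 6 contribute 0. Total contributed: 76.
Dev keeps 38 and receives 6.3 × 76 × 2/35 = 27.36 from the restocking fund, for a payoff of 65.36.

65.36 dollars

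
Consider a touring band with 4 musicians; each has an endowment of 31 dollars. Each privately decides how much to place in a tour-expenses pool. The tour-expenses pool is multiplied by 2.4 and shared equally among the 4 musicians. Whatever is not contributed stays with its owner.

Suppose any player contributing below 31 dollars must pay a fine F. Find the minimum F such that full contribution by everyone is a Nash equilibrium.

Given the others contribute fully, the best deviation is to contribute 0 (any partial contribution still incurs the fine and gives up units whose private return 0.6000 is below 1).
Deviating from 31 to 0 saves 31 dollars but forfeits the deviator's share of the drop in the tour-expenses pool: 2.4/4 × 31 = 18.60.
So the deviation gain is 31 − 18.60 = 12.40, and the fine must be at least 12.40 dollars to wipe it out.

12.40 dollars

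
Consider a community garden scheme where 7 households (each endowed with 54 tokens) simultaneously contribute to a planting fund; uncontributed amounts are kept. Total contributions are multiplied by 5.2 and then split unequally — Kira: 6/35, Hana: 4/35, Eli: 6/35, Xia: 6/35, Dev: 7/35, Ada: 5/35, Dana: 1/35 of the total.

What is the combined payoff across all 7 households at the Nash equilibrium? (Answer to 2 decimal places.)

Each unit j contributes comes back to j as 5.2 × (j's share), so j prefers to contribute only if that share exceeds 1/5.2 = 0.1923; otherwise keeping the unit dominates.
The only share above 0.1923 is Dev's 7/35, contributing 54; the remaining 6 contribute 0. Total contributed: 54.
The planting fund pays out 5.2 × 54 = 280.80 in total (split across the unequal shares, but the aggregate is all that matters for the group sum).
The 6 free-riders keep 54 each, adding 324. Group total = 324 + 280.80 = 604.80.

604.80 tokens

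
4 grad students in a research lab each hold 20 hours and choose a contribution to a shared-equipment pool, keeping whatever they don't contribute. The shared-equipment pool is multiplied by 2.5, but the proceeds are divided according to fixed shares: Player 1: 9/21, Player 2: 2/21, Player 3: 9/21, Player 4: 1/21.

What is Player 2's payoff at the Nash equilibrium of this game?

Each unit j contributes comes back to j as 2.5 × (j's share), so j prefers to contribute only if that share exceeds 1/2.5 = 0.4000; otherwise keeping the unit dominates.
Player 1 and Player 3 are above the threshold, contributing 20 each; the remaining 2 contribute 0. Total contributed: 40.
Player 2 keeps 20 and receives 2.5 × 40 × 2/21 = 9.52 from the shared-equipment pool, for a payoff of 29.52.

29.52 hours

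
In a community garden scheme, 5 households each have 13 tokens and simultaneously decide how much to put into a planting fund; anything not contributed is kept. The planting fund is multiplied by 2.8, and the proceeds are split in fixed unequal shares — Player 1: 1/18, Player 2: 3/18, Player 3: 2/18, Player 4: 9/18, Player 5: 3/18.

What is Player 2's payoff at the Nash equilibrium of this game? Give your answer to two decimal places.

19.07 tokens

A player with share s gets back 2.8·s per unit contributed, so full contribution is dominant for anyone with s > 1/2.8 = 0.3571 and zero contribution is dominant for anyone below.
The only share above 0.3571 is Player 4's 9/18, contributing 13; the remaining 4 contribute 0. Total contributed: 13.
Player 2 keeps 13 and receives 2.8 × 13 × 3/18 = 6.07 from the planting fund, for a payoff of 19.07.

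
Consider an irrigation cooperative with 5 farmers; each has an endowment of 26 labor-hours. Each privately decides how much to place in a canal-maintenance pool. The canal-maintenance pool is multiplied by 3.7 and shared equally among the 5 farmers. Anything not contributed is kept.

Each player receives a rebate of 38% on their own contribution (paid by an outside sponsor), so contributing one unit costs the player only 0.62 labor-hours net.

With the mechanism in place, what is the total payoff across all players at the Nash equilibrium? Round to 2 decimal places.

530.40 labor-hours

Under the mechanism each unit contributed yields (3.7/5) / 0.62 = 1.1935 back to its contributor per unit of net cost, which exceeds 1, making full contribution the dominant choice for everyone.
At the Nash equilibrium everyone contributes 26. Group total payoff = 5 × (26 × 0.38 + 3.7 × 26) = 530.40.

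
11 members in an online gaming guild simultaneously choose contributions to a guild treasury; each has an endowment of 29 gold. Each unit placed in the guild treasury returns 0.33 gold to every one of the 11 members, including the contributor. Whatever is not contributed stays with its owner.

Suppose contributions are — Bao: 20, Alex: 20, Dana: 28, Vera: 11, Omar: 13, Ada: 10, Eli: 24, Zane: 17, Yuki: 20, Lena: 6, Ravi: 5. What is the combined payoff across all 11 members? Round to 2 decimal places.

Total contributed: 20 + 20 + 28 + 11 + 13 + 10 + 24 + 17 + 20 + 6 + 5 = 174; total kept: 11 × 29 − 174 = 145.
The guild treasury pays out 0.33 × 11 × 174 = 631.62 in aggregate.
Group total = 145 + 631.62 = 776.62.

776.62 gold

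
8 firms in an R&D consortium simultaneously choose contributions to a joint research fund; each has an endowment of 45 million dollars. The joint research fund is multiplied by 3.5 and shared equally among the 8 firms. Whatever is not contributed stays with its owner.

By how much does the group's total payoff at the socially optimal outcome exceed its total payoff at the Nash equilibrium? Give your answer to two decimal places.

Each contributed unit returns 3.5/8 = 0.4375 to its contributor — below 1 — so contributing 0 is dominant for every player. At the Nash equilibrium everyone keeps their 45, and the group total is 8 × 45 = 360.
Each contributed unit returns 3.500 to the group as a whole (0.4375 to each of 8 players), which exceeds 1, so the social optimum is full contribution: group total = 3.500 × 360 = 1260.00.
Efficiency loss = 1260.00 − 360 = 900.00.

900.00 million dollars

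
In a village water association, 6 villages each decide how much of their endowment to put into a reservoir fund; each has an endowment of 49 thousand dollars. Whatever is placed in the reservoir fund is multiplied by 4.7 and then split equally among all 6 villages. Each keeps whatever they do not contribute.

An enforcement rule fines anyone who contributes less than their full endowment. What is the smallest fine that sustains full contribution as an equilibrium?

Given the others contribute fully, the best deviation is to contribute 0 (any partial contribution still incurs the fine and gives up units whose private return 0.7833 is below 1).
Deviating from 49 to 0 saves 49 thousand dollars but forfeits the deviator's share of the drop in the reservoir fund: 4.7/6 × 49 = 38.38.
So the deviation gain is 49 − 38.38 = 10.62, and the fine must be at least 10.62 thousand dollars to wipe it out.

10.62 thousand dollars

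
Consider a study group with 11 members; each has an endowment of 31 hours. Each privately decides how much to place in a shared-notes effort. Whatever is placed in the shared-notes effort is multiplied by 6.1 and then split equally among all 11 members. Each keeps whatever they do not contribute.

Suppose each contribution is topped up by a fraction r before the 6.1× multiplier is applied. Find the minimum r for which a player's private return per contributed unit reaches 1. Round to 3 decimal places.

0.803

With matching at rate r, one contributed unit becomes (1 + r) in the shared-notes effort and returns 6.1 × (1 + r) / 11 to the contributor.
Setting this equal to 1: 1 + r = 11/6.1 = 1.8033.
So the minimum matching rate is r = 1.8033 − 1 = 0.803.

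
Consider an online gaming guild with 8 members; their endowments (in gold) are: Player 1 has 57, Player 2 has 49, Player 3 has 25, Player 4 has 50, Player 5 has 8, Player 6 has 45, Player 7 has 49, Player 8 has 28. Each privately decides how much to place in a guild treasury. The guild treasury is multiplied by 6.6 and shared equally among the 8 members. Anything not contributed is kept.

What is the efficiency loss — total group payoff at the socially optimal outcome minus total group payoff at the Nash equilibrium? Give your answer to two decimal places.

The private return per contributed unit is 6.6/8 = 0.8250 < 1 for every player regardless of endowment, so the Nash equilibrium is zero contribution and the group total is Σ E_j = 57 + 49 + 25 + 50 + 8 + 45 + 49 + 28 = 311.
Each contributed unit returns 6.600 to the group, so the social optimum is full contribution by everyone: group total = 6.600 × 311 = 2052.60.
Efficiency loss = (6.600 − 1) × 311 = 1741.60.

1741.60 gold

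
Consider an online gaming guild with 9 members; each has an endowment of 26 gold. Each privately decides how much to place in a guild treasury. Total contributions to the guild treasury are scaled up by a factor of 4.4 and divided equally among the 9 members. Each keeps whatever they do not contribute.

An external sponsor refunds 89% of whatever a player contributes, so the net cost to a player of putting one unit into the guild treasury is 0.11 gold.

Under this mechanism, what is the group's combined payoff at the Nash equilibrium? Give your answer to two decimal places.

1237.86 gold

With the mechanism, a contributed unit returns (4.4/9) / 0.11 = 4.4444 per unit of net cost to the contributor — now above 1 — so contributing fully is weakly dominant for every player.
At the Nash equilibrium everyone contributes 26. Group total payoff = 9 × (26 × 0.89 + 4.4 × 26) = 1237.86.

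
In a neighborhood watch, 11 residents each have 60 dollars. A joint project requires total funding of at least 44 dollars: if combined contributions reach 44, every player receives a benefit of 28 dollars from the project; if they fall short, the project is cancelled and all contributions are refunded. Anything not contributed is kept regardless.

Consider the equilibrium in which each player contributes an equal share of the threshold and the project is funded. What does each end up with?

84 dollars

Equal share of the threshold: 44/11 = 4.
At this profile no one gains by cutting their contribution: any cut drops the total below 44, the project is cancelled, contributions are refunded, and the deviator ends with 60, which is less than 60 − 4 + 28 = 84. Contributing more than 4 just wastes the excess. So contributing exactly 4 is a best response.
Each player's payoff: 60 − 4 + 28 = 84.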